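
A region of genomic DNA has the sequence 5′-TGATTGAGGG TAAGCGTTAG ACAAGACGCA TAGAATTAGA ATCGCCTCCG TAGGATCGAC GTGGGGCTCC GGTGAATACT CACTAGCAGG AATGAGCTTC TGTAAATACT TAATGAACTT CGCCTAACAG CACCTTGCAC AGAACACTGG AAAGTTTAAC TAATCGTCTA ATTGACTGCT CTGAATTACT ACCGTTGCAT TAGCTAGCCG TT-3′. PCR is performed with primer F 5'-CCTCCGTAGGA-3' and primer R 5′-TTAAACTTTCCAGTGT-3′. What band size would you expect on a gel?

115 bp

Forward primer CCTCCGTAGGA is found on the top strand at positions 45–55.
The reverse primer's reverse complement is ACACTGGAAAGTTTAA, which matches the template at positions 144–159.
Product length = (reverse-primer end) − (forward-primer start) + 1 = 159 − 45 + 1 = 115 bp.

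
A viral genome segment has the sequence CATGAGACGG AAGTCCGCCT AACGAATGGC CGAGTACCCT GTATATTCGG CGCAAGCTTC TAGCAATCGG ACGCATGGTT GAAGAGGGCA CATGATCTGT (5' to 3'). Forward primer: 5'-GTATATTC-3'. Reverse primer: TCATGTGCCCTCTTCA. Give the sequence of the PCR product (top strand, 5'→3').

5'-GTATATTCGGCGCAAGCTTCTAGCAATCGGACGCATGGTTGAAGAGGGCACATGA-3'

Scanning the template, GTATATTC occurs at positions 41–48; this primer anneals to the bottom strand there with its 3' end pointing downstream.
The reverse primer's reverse complement is TGAAGAGGGCACATGA, which matches the template at positions 80–95.
The product is the template from position 41 through 95 (55 bp).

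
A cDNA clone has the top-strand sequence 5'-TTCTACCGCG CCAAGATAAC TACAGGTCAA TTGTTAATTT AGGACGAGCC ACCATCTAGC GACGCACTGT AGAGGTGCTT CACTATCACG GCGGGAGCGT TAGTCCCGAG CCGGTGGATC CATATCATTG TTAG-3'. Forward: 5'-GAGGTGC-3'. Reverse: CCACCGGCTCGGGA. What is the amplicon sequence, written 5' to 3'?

Scanning the template, GAGGTGC occurs at positions 72–78; this primer anneals to the bottom strand there with its 3' end pointing downstream.
Reverse complement of the reverse primer: TCCCGAGCCGGTGG. This occurs on the top strand at positions 104–117.
The product is the template from position 72 through 117 (46 bp).

5'-GAGGTGCTTCACTATCACGGCGGGAGCGTTAGTCCCGAGCCGGTGG-3'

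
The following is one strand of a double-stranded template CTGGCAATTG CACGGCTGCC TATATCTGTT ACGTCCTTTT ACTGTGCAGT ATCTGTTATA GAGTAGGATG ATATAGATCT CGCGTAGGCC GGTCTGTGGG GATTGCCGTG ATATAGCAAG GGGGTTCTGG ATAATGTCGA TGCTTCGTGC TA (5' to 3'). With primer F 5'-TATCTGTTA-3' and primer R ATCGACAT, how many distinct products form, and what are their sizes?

Two products: 119 bp, 92 bp

The forward primer TATCTGTTA matches the top strand at positions 23–31, 50–58.
The reverse primer's reverse complement is ATGTCGAT, matching at positions 134–141.
Each forward site pairs with the reverse site to give a product ending at position 141: sizes 119, 92 bp.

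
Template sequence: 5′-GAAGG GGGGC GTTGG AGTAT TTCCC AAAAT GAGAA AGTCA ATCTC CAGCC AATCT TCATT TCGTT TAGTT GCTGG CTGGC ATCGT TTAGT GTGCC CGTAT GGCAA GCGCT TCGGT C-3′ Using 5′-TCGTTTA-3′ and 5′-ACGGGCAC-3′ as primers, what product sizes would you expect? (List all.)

The forward primer TCGTTTA matches the top strand at positions 61–67, 82–88.
The reverse primer's reverse complement is GTGCCCGT, matching at positions 91–98.
Each forward site pairs with the reverse site to give a product ending at position 98: sizes 38, 17 bp.

38 bp, 17 bp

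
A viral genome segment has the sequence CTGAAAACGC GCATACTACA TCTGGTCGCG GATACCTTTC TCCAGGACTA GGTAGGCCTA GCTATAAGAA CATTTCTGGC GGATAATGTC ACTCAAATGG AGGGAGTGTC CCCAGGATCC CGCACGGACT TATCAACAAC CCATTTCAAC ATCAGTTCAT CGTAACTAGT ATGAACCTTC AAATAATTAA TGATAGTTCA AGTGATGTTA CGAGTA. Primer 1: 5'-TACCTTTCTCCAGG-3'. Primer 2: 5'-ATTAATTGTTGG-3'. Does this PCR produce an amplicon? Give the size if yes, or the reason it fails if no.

No product — primer 2 has no binding site in the template.

Primer 2 (ATTAATTGTTGG) does not match the top strand, and its reverse complement CCAACAATTAAT does not match either.
With no annealing site for primer 2, no amplification occurs.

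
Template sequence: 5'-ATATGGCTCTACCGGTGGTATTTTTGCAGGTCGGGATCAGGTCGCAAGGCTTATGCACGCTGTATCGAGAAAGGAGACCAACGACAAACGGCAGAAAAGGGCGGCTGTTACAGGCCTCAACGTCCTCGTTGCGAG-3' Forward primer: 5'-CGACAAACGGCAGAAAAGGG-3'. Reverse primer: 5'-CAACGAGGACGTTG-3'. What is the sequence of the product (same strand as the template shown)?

The forward primer matches the template at positions 82–101.
Reverse complement of the reverse primer: CAACGTCCTCGTTG. This occurs on the top strand at positions 118–131.
The product is the template from position 82 through 131 (50 bp).

5'-CGACAAACGGCAGAAAAGGGCGGCTGTTACAGGCCTCAACGTCCTCGTTG-3'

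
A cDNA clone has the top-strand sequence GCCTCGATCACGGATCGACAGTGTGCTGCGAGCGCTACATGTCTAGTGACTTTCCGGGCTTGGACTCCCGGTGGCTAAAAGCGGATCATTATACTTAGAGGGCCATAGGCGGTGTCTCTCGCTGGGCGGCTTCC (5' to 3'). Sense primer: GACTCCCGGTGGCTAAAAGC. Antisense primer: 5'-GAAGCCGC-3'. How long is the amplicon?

Forward primer GACTCCCGGTGGCTAAAAGC is found on the top strand at positions 63–82.
The reverse primer's reverse complement is GCGGCTTC, which matches the template at positions 126–133.
Amplicon spans positions 63–133: 71 bp.

71 bp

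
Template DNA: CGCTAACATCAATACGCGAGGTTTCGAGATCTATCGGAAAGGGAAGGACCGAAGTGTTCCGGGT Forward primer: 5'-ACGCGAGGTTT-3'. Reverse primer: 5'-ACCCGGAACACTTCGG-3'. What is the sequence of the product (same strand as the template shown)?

The forward primer matches the template at positions 14–24.
The reverse primer's reverse complement is CCGAAGTGTTCCGGGT, which matches the template at positions 49–64.
The product is the template from position 14 through 64 (51 bp).

5'-ACGCGAGGTTTCGAGATCTATCGGAAAGGGAAGGACCGAAGTGTTCCGGGT-3'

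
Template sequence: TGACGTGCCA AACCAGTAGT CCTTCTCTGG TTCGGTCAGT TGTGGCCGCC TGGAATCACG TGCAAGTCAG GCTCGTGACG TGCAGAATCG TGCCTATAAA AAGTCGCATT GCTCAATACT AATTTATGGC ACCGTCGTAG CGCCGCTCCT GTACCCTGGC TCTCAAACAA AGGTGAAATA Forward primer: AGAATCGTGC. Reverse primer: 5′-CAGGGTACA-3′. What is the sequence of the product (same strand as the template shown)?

5'-AGAATCGTGCCTATAAAAAGTCGCATTGCTCAATACTAATTTATGGCACCGTCGTAGCGCCGCTCCTGTACCCTG-3'

Forward primer AGAATCGTGC is found on the top strand at positions 84–93.
The reverse primer's reverse complement is TGTACCCTG, which matches the template at positions 150–158.
The product is the template from position 84 through 158 (75 bp).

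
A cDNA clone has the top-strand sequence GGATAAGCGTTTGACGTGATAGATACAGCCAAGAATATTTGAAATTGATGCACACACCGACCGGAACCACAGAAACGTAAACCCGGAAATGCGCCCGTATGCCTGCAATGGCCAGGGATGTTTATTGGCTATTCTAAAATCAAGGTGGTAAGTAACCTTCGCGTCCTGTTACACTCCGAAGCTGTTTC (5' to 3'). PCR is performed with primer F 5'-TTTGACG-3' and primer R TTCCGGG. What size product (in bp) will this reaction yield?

Scanning the template, TTTGACG occurs at positions 10–16; this primer anneals to the bottom strand there with its 3' end pointing downstream.
The reverse primer's reverse complement is CCCGGAA, which matches the template at positions 82–88.
Product length = (reverse-primer end) − (forward-primer start) + 1 = 88 − 10 + 1 = 79 bp.

79 bp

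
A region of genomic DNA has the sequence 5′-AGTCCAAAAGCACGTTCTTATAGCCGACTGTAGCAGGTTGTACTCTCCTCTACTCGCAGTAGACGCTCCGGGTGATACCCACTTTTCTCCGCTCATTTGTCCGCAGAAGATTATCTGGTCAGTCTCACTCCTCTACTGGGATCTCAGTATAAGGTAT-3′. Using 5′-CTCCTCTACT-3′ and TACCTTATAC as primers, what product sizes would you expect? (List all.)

The forward primer CTCCTCTACT matches the top strand at positions 45–54, 128–137.
The reverse primer's reverse complement is GTATAAGGTA, matching at positions 147–156.
Each forward site pairs with the reverse site to give a product ending at position 156: sizes 112, 29 bp.

112 bp, 29 bp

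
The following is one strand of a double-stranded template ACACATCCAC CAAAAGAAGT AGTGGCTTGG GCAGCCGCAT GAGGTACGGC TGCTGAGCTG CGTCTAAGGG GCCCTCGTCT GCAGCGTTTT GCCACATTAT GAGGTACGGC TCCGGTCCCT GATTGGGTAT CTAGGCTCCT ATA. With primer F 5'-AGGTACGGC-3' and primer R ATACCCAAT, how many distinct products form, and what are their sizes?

The forward primer AGGTACGGC matches the top strand at positions 42–50, 102–110.
The reverse primer's reverse complement is ATTGGGTAT, matching at positions 122–130.
Each forward site pairs with the reverse site to give a product ending at position 130: sizes 89, 29 bp.

Two products: 89 bp, 29 bp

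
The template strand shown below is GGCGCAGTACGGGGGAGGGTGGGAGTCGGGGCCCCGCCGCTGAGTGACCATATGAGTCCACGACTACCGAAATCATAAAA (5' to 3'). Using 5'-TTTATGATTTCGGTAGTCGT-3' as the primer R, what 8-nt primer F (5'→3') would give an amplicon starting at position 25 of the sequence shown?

The reverse primer's reverse complement ACGACTACCGAAATCATAAA matches the template at positions 60–79; the product starts at position 25.
The forward primer is identical to the top strand over positions 25–32: GTCGGGGC.

5'-GTCGGGGC-3'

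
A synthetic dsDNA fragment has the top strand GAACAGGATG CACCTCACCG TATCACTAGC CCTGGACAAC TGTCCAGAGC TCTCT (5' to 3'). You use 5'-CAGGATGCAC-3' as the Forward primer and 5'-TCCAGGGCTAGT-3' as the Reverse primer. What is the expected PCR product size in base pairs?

33 bp

The forward primer matches the template at positions 4–13.
The reverse primer's reverse complement is ACTAGCCCTGGA, which matches the template at positions 25–36.
Amplicon spans positions 4–36: 33 bp.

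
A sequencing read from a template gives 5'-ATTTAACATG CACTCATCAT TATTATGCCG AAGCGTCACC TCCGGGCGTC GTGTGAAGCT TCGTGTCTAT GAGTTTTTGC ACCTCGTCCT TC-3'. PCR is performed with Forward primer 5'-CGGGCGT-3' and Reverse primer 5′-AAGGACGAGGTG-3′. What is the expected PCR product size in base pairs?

Forward primer CGGGCGT is found on the top strand at positions 43–49.
The reverse primer's reverse complement is CACCTCGTCCTT, which matches the template at positions 80–91.
The product runs from position 43 to position 91, so its length is 91 − 43 + 1 = 49 bp.

49 bp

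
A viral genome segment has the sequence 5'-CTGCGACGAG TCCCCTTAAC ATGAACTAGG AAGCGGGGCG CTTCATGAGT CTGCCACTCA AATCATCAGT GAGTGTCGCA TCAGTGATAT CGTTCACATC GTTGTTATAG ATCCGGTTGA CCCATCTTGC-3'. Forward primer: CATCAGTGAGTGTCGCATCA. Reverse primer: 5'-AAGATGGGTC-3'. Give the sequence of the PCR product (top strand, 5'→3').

Scanning the template, CATCAGTGAGTGTCGCATCA occurs at positions 64–83; this primer anneals to the bottom strand there with its 3' end pointing downstream.
Taking the reverse complement of AAGATGGGTC gives GACCCATCTT, found at positions 119–128 on the template; the primer anneals here to the top strand with its 3' end pointing upstream.
The product is the template from position 64 through 128 (65 bp).

5'-CATCAGTGAGTGTCGCATCAGTGATATCGTTCACATCGTTGTTATAGATCCGGTTGACCCATCTT-3'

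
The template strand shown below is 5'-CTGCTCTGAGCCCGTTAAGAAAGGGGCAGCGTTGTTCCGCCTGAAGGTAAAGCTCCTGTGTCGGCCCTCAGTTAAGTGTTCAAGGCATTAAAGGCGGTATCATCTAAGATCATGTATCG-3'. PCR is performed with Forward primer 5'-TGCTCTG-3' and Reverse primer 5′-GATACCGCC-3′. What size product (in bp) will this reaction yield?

The forward primer matches the template at positions 2–8.
Taking the reverse complement of GATACCGCC gives GGCGGTATC, found at positions 93–101 on the template; the primer anneals here to the top strand with its 3' end pointing upstream.
The product runs from position 2 to position 101, so its length is 101 − 2 + 1 = 100 bp.

100 bp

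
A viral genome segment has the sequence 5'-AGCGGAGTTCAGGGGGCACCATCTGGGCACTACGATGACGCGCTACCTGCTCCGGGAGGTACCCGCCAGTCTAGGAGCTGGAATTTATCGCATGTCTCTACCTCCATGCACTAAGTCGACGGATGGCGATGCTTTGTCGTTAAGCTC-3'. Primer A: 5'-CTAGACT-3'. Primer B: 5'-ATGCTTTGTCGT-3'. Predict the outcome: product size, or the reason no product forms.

No product — the primers' 3' ends point away from each other.

Primer A (CTAGACT) has reverse complement AGTCTAG, which matches the top strand at positions 68–74; primer A anneals to the top strand there with its 3' end pointing upstream toward position 68.
Primer B (ATGCTTTGTCGT) matches the top strand directly at positions 129–140; it anneals to the bottom strand with its 3' end pointing downstream toward position 140.
The 3' ends diverge (primer A extends toward position 1, primer B toward position 147), so the primers never converge on a shared product.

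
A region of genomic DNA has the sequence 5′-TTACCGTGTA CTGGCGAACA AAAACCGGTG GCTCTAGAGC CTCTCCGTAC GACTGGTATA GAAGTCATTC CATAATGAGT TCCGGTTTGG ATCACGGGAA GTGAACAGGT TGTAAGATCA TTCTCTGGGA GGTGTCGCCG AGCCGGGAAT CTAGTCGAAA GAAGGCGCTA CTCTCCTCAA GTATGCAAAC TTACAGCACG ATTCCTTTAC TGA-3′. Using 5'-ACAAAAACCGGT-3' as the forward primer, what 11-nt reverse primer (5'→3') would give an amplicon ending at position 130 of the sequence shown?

The forward primer binds at positions 18–29; the product's 3' end on the top strand is position 130.
The reverse primer anneals to the top strand over positions 120–130, i.e. to ATTCTCTGGGA.
Its sequence written 5'→3' is the reverse complement: TCCCAGAGAAT.

5'-TCCCAGAGAAT-3'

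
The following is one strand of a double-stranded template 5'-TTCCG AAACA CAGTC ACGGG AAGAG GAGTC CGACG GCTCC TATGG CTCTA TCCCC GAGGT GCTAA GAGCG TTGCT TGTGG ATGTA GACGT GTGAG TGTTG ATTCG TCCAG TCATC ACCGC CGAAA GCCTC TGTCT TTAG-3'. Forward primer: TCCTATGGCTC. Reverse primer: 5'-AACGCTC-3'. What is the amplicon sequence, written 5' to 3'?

5'-TCCTATGGCTCTATCCCCGAGGTGCTAAGAGCGTT-3'

Forward primer TCCTATGGCTC is found on the top strand at positions 38–48.
Taking the reverse complement of AACGCTC gives GAGCGTT, found at positions 66–72 on the template; the primer anneals here to the top strand with its 3' end pointing upstream.
The product is the template from position 38 through 72 (35 bp).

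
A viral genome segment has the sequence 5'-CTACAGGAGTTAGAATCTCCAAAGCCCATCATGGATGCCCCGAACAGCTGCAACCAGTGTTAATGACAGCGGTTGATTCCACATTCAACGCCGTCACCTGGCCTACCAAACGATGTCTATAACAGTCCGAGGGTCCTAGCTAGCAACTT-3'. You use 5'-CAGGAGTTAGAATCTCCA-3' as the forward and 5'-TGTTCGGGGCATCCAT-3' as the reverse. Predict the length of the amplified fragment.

43 bp

Scanning the template, CAGGAGTTAGAATCTCCA occurs at positions 4–21; this primer anneals to the bottom strand there with its 3' end pointing downstream.
The reverse primer's reverse complement is ATGGATGCCCCGAACA, which matches the template at positions 31–46.
Amplicon spans positions 4–46: 43 bp.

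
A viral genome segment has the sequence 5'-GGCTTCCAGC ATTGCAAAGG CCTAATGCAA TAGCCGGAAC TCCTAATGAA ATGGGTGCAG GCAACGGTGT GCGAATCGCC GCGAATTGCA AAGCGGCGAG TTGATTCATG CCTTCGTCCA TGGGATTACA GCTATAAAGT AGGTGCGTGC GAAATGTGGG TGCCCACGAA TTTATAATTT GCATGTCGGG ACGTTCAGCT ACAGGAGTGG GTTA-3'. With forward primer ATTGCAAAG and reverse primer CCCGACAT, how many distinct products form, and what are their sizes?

The forward primer ATTGCAAAG matches the top strand at positions 11–19, 85–93.
The reverse primer's reverse complement is ATGTCGGG, matching at positions 183–190.
Each forward site pairs with the reverse site to give a product ending at position 190: sizes 180, 106 bp.

Two products: 180 bp, 106 bp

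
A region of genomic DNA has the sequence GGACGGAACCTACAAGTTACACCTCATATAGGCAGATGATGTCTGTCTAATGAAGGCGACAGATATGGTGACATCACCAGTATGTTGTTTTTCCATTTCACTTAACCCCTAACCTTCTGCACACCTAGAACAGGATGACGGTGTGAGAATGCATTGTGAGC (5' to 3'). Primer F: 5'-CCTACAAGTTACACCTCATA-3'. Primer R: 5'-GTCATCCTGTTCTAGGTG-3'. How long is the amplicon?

Forward primer CCTACAAGTTACACCTCATA is found on the top strand at positions 9–28.
The reverse primer's reverse complement is CACCTAGAACAGGATGAC, which matches the template at positions 122–139.
The product runs from position 9 to position 139, so its length is 139 − 9 + 1 = 131 bp.

131 bp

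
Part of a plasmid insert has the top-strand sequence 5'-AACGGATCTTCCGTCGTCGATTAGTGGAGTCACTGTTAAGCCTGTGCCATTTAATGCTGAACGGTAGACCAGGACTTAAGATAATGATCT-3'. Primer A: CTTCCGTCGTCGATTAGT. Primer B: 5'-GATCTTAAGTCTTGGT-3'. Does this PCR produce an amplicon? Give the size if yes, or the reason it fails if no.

No product — primer B has no binding site in the template.

Primer B (GATCTTAAGTCTTGGT) does not match the top strand, and its reverse complement ACCAAGACTTAAGATC does not match either.
With no annealing site for primer B, no amplification occurs.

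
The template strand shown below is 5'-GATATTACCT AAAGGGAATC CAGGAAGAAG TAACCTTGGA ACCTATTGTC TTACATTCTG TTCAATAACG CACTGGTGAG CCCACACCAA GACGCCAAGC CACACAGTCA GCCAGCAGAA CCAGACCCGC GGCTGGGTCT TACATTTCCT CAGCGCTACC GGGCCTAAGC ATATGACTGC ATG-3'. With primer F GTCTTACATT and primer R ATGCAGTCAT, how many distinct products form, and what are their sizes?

Two products: 135 bp, 46 bp

The forward primer GTCTTACATT matches the top strand at positions 48–57, 137–146.
The reverse primer's reverse complement is ATGACTGCAT, matching at positions 173–182.
Each forward site pairs with the reverse site to give a product ending at position 182: sizes 135, 46 bp.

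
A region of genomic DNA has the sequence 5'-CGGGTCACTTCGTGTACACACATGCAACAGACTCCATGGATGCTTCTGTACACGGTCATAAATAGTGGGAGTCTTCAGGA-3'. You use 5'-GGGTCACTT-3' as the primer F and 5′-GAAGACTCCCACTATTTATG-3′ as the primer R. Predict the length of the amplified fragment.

The forward primer matches the template at positions 2–10.
Taking the reverse complement of GAAGACTCCCACTATTTATG gives CATAAATAGTGGGAGTCTTC, found at positions 57–76 on the template; the primer anneals here to the top strand with its 3' end pointing upstream.
The product runs from position 2 to position 76, so its length is 76 − 2 + 1 = 75 bp.

75 bp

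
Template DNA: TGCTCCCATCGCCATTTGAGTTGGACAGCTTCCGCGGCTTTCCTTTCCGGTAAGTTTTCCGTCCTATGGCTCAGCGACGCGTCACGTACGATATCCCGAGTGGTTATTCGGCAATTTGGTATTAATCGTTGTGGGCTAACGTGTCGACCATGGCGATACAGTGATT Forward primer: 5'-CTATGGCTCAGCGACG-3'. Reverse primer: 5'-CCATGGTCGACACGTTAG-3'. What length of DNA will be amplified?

90 bp

Forward primer CTATGGCTCAGCGACG is found on the top strand at positions 64–79.
The reverse primer's reverse complement is CTAACGTGTCGACCATGG, which matches the template at positions 136–153.
Product length = (reverse-primer end) − (forward-primer start) + 1 = 153 − 64 + 1 = 90 bp.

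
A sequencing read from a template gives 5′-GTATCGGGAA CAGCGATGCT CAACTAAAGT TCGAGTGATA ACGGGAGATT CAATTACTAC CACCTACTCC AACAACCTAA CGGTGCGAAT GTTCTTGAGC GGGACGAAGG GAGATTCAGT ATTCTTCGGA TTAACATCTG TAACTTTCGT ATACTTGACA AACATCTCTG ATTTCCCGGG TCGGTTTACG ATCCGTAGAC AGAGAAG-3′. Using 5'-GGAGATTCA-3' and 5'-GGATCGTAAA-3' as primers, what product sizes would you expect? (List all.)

151 bp, 85 bp

The forward primer GGAGATTCA matches the top strand at positions 44–52, 110–118.
The reverse primer's reverse complement is TTTACGATCC, matching at positions 185–194.
Each forward site pairs with the reverse site to give a product ending at position 194: sizes 151, 85 bp.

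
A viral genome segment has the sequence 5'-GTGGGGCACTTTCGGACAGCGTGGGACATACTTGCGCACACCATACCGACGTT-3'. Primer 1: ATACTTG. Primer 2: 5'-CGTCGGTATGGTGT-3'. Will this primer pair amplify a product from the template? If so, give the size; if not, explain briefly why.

Yes — a 24 bp product.

Primer 1 (ATACTTG) matches the top strand at positions 28–34; it acts as a forward primer.
Primer 2's reverse complement is ACACCATACCGACG, matching the top strand at positions 38–51; it acts as a reverse primer.
The 3' ends face each other across positions 28–51, giving a 24 bp product.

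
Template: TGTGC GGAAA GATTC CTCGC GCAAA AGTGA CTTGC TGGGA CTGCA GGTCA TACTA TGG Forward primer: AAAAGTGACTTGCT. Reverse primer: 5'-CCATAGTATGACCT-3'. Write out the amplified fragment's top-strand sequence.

Scanning the template, AAAAGTGACTTGCT occurs at positions 23–36; this primer anneals to the bottom strand there with its 3' end pointing downstream.
Reverse complement of the reverse primer: AGGTCATACTATGG. This occurs on the top strand at positions 45–58.
The product is the template from position 23 through 58 (36 bp).

5'-AAAAGTGACTTGCTGGGACTGCAGGTCATACTATGG-3'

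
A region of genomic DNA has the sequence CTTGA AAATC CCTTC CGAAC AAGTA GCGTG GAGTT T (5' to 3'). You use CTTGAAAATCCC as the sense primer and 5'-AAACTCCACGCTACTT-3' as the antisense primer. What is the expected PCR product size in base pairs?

36 bp

The forward primer matches the template at positions 1–12.
The reverse primer's reverse complement is AAGTAGCGTGGAGTTT, which matches the template at positions 21–36.
The product runs from position 1 to position 36, so its length is 36 − 1 + 1 = 36 bp.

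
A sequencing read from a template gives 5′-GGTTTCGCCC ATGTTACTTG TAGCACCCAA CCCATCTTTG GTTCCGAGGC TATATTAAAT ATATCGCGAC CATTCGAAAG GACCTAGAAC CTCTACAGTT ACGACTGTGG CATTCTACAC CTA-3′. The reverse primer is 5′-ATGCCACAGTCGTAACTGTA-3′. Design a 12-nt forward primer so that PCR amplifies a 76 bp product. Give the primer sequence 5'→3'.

The reverse primer's reverse complement TACAGTTACGACTGTGGCAT matches the template at positions 94–113, so the product ends at position 113.
A 76 bp product then starts at position 113 − 76 + 1 = 38.
The forward primer is identical to the top strand there: TTGGTTCCGAGG.

5'-TTGGTTCCGAGG-3'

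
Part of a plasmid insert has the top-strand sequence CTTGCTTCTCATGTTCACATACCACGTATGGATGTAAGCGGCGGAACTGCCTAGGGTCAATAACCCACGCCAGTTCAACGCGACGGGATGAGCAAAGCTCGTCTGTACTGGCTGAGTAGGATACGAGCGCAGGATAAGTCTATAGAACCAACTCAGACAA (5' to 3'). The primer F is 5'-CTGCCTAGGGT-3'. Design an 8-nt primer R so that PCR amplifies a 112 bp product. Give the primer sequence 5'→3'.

5'-GTCTGAGT-3'

The forward primer binds at positions 47–57, so a 112 bp product ends at position 47 + 112 − 1 = 158.
The reverse primer anneals to the top strand over positions 151–158, i.e. to ACTCAGAC.
Its sequence written 5'→3' is the reverse complement: GTCTGAGT.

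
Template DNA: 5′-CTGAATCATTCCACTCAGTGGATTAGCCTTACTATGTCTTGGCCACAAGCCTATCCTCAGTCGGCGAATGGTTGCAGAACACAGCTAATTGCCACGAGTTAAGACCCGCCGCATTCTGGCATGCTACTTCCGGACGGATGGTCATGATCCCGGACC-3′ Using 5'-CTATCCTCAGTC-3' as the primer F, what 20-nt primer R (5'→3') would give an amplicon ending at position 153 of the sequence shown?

The forward primer binds at positions 51–62; the product's 3' end on the top strand is position 153.
The reverse primer anneals to the top strand over positions 134–153, i.e. to ACGGATGGTCATGATCCCGG.
Its sequence written 5'→3' is the reverse complement: CCGGGATCATGACCATCCGT.

5'-CCGGGATCATGACCATCCGT-3'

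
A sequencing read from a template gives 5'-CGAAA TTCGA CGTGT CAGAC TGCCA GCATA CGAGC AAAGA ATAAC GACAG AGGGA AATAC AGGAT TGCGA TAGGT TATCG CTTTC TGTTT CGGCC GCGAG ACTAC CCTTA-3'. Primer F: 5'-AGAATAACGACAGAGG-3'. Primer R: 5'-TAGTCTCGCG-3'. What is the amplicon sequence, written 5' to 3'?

5'-AGAATAACGACAGAGGGAAATACAGGATTGCGATAGGTTATCGCTTTCTGTTTCGGCCGCGAGACTA-3'

Scanning the template, AGAATAACGACAGAGG occurs at positions 38–53; this primer anneals to the bottom strand there with its 3' end pointing downstream.
The reverse primer's reverse complement is CGCGAGACTA, which matches the template at positions 95–104.
The product is the template from position 38 through 104 (67 bp).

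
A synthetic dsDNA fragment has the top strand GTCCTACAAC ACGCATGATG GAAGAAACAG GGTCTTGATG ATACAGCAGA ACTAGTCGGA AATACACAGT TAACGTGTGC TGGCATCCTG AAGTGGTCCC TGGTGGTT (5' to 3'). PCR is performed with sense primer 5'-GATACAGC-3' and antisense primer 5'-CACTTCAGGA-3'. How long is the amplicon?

56 bp

Forward primer GATACAGC is found on the top strand at positions 40–47.
The reverse primer's reverse complement is TCCTGAAGTG, which matches the template at positions 86–95.
The product runs from position 40 to position 95, so its length is 95 − 40 + 1 = 56 bp.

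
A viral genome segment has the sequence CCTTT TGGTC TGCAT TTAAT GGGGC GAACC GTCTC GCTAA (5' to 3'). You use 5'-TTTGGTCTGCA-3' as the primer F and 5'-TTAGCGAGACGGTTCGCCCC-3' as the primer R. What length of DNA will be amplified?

The forward primer matches the template at positions 4–14.
Reverse complement of the reverse primer: GGGGCGAACCGTCTCGCTAA. This occurs on the top strand at positions 21–40.
The product runs from position 4 to position 40, so its length is 40 − 4 + 1 = 37 bp.

37 bp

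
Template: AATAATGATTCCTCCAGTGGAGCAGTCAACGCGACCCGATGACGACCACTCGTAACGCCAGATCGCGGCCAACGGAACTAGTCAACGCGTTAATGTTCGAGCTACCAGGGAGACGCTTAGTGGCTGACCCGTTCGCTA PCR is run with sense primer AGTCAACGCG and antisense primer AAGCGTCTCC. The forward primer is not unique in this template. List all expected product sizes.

The forward primer AGTCAACGCG matches the top strand at positions 24–33, 80–89.
The reverse primer's reverse complement is GGAGACGCTT, matching at positions 109–118.
Each forward site pairs with the reverse site to give a product ending at position 118: sizes 95, 39 bp.

95 bp, 39 bp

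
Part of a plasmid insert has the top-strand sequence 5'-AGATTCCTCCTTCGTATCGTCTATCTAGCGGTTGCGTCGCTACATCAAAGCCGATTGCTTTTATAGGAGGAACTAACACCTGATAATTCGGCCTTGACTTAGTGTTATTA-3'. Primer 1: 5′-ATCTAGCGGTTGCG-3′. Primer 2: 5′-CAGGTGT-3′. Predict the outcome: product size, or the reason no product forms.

Primer 1 (ATCTAGCGGTTGCG) matches the top strand at positions 23–36; it acts as a forward primer.
Primer 2's reverse complement is ACACCTG, matching the top strand at positions 76–82; it acts as a reverse primer.
The 3' ends face each other across positions 23–82, giving a 60 bp product.

Yes — a 60 bp product.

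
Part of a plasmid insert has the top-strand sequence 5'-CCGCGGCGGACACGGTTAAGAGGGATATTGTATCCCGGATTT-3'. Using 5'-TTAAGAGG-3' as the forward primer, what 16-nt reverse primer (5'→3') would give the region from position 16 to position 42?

5'-AAATCCGGGATACAAT-3'

The product's 3' end on the top strand is position 42.
The reverse primer anneals to the top strand over positions 27–42, i.e. to ATTGTATCCCGGATTT.
Its sequence written 5'→3' is the reverse complement: AAATCCGGGATACAAT.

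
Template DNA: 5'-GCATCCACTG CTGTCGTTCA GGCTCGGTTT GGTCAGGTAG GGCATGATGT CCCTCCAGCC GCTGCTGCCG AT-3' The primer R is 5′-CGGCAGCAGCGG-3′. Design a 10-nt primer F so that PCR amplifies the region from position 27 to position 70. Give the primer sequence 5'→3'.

5'-GTTTGGTCAG-3'

The reverse primer's reverse complement CCGCTGCTGCCG matches the template at positions 59–70; the product starts at position 27.
The forward primer is identical to the top strand over positions 27–36: GTTTGGTCAG.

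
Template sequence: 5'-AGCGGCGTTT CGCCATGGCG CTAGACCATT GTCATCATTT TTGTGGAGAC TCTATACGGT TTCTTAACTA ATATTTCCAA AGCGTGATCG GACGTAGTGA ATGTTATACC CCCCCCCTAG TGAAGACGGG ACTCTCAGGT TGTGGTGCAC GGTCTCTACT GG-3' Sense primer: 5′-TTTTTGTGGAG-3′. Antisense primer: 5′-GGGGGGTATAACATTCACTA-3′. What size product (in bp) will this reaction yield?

Forward primer TTTTTGTGGAG is found on the top strand at positions 38–48.
The reverse primer's reverse complement is TAGTGAATGTTATACCCCCC, which matches the template at positions 95–114.
Product length = (reverse-primer end) − (forward-primer start) + 1 = 114 − 38 + 1 = 77 bp.

77 bp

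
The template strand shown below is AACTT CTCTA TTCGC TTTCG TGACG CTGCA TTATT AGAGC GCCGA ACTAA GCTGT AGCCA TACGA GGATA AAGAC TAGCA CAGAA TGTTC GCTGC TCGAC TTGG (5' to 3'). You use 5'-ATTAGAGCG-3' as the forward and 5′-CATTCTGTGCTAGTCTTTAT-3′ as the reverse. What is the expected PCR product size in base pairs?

Forward primer ATTAGAGCG is found on the top strand at positions 33–41.
Reverse complement of the reverse primer: ATAAAGACTAGCACAGAATG. This occurs on the top strand at positions 68–87.
The product runs from position 33 to position 87, so its length is 87 − 33 + 1 = 55 bp.

55 bp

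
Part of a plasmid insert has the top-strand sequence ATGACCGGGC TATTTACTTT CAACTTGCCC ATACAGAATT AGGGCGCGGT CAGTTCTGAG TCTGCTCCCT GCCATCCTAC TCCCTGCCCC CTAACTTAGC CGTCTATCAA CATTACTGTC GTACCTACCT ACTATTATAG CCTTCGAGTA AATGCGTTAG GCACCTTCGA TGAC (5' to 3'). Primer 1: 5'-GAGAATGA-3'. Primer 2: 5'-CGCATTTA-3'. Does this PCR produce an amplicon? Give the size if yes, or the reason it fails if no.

No product — primer 1 has no binding site in the template.

Primer 1 (GAGAATGA) does not match the top strand, and its reverse complement TCATTCTC does not match either.
With no annealing site for primer 1, no amplification occurs.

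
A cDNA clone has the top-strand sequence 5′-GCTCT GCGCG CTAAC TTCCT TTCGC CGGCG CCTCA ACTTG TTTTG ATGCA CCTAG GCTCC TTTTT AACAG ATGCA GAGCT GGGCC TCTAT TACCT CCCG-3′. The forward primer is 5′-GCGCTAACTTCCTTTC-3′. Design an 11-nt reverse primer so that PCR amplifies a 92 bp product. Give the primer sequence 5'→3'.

The forward primer binds at positions 8–23, so a 92 bp product ends at position 8 + 92 − 1 = 99.
The reverse primer anneals to the top strand over positions 89–99, i.e. to ATTACCTCCCG.
Its sequence written 5'→3' is the reverse complement: CGGGAGGTAAT.

5'-CGGGAGGTAAT-3'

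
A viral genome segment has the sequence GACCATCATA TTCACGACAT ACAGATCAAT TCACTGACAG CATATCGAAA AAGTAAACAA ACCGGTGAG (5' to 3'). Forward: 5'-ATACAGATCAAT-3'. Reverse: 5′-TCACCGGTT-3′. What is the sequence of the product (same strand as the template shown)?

5'-ATACAGATCAATTCACTGACAGCATATCGAAAAAGTAAACAAACCGGTGA-3'

Scanning the template, ATACAGATCAAT occurs at positions 19–30; this primer anneals to the bottom strand there with its 3' end pointing downstream.
Reverse complement of the reverse primer: AACCGGTGA. This occurs on the top strand at positions 60–68.
The product is the template from position 19 through 68 (50 bp).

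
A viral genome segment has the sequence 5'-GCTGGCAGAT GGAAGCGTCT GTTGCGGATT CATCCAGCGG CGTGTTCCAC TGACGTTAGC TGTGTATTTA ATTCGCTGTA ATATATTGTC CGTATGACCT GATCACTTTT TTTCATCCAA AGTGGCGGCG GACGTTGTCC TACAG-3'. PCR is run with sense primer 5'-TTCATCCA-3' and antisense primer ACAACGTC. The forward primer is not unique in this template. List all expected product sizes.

110 bp, 27 bp

The forward primer TTCATCCA matches the top strand at positions 29–36, 112–119.
The reverse primer's reverse complement is GACGTTGT, matching at positions 131–138.
Each forward site pairs with the reverse site to give a product ending at position 138: sizes 110, 27 bp.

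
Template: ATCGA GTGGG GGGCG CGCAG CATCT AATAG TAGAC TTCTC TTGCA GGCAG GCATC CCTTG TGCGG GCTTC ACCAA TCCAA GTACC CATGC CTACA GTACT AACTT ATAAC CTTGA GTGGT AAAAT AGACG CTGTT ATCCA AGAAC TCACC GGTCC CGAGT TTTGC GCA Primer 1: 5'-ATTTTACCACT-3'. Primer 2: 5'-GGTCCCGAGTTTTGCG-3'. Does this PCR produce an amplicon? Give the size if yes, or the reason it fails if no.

Primer 1 (ATTTTACCACT) has reverse complement AGTGGTAAAAT, which matches the top strand at positions 115–125; primer 1 anneals to the top strand there with its 3' end pointing upstream toward position 115.
Primer 2 (GGTCCCGAGTTTTGCG) matches the top strand directly at positions 151–166; it anneals to the bottom strand with its 3' end pointing downstream toward position 166.
The 3' ends diverge (primer 1 extends toward position 1, primer 2 toward position 168), so the primers never converge on a shared product.

No product — the primers' 3' ends point away from each other.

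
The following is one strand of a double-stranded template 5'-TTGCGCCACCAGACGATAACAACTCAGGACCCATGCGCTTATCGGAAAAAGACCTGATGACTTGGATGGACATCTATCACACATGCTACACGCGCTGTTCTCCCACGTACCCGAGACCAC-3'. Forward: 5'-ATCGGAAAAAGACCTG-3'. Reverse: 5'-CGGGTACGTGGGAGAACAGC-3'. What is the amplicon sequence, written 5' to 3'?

Forward primer ATCGGAAAAAGACCTG is found on the top strand at positions 41–56.
The reverse primer's reverse complement is GCTGTTCTCCCACGTACCCG, which matches the template at positions 94–113.
The product is the template from position 41 through 113 (73 bp).

5'-ATCGGAAAAAGACCTGATGACTTGGATGGACATCTATCACACATGCTACACGCGCTGTTCTCCCACGTACCCG-3'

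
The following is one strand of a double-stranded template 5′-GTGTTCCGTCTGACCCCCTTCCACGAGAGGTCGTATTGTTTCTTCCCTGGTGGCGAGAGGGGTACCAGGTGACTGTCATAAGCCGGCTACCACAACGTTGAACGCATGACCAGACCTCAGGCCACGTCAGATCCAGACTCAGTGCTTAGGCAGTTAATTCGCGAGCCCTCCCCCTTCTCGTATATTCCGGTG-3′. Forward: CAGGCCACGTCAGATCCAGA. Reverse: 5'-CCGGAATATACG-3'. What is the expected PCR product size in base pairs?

73 bp

The forward primer matches the template at positions 118–137.
Taking the reverse complement of CCGGAATATACG gives CGTATATTCCGG, found at positions 179–190 on the template; the primer anneals here to the top strand with its 3' end pointing upstream.
Product length = (reverse-primer end) − (forward-primer start) + 1 = 190 − 118 + 1 = 73 bp.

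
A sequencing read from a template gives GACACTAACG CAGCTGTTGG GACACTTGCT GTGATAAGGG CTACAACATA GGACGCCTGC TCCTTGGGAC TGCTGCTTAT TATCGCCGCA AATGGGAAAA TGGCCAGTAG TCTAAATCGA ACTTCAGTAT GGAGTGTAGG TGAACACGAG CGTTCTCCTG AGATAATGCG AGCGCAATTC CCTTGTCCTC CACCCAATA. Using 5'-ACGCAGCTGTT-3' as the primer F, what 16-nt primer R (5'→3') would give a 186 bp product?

The forward primer binds at positions 8–18, so a 186 bp product ends at position 8 + 186 − 1 = 193.
The reverse primer anneals to the top strand over positions 178–193, i.e. to TTCCCTTGTCCTCCAC.
Its sequence written 5'→3' is the reverse complement: GTGGAGGACAAGGGAA.

5'-GTGGAGGACAAGGGAA-3'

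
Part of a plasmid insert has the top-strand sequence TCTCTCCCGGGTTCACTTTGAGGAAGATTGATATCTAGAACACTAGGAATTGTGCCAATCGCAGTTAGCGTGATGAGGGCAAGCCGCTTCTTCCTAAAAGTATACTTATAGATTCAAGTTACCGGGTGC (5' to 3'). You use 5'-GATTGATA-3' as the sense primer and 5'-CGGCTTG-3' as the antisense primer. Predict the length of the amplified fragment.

61 bp

Scanning the template, GATTGATA occurs at positions 26–33; this primer anneals to the bottom strand there with its 3' end pointing downstream.
The reverse primer's reverse complement is CAAGCCG, which matches the template at positions 80–86.
The product runs from position 26 to position 86, so its length is 86 − 26 + 1 = 61 bp.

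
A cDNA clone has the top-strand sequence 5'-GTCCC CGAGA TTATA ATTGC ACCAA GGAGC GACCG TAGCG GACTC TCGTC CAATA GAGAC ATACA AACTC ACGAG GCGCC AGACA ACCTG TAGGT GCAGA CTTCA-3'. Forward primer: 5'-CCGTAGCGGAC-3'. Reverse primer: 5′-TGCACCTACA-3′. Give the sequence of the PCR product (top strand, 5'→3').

5'-CCGTAGCGGACTCTCGTCCAATAGAGACATACAAACTCACGAGGCGCCAGACAACCTGTAGGTGCA-3'

Scanning the template, CCGTAGCGGAC occurs at positions 33–43; this primer anneals to the bottom strand there with its 3' end pointing downstream.
Taking the reverse complement of TGCACCTACA gives TGTAGGTGCA, found at positions 89–98 on the template; the primer anneals here to the top strand with its 3' end pointing upstream.
The product is the template from position 33 through 98 (66 bp).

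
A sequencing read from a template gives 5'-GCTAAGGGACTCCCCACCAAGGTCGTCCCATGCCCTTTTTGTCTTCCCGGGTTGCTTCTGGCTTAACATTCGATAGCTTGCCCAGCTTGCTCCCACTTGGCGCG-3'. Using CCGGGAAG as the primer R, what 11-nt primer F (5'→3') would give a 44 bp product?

5'-GGACTCCCCAC-3'

The reverse primer's reverse complement CTTCCCGG matches the template at positions 43–50, so the product ends at position 50.
A 44 bp product then starts at position 50 − 44 + 1 = 7.
The forward primer is identical to the top strand there: GGACTCCCCAC.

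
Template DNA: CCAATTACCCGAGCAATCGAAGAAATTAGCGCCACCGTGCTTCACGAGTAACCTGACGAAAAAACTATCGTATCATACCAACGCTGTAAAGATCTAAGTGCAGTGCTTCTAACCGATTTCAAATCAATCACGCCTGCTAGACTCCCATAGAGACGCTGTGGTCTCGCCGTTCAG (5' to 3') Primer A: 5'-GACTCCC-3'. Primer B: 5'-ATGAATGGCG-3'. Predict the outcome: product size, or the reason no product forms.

No product — primer B has no binding site in the template.

Primer B (ATGAATGGCG) does not match the top strand, and its reverse complement CGCCATTCAT does not match either.
With no annealing site for primer B, no amplification occurs.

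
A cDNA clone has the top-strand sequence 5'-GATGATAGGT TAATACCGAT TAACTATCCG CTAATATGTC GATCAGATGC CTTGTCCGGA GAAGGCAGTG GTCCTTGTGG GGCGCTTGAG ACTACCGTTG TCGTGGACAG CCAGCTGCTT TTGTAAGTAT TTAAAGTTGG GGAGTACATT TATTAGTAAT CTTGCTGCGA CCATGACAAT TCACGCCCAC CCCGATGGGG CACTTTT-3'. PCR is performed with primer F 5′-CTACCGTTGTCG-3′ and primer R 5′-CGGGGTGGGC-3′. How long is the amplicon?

103 bp

Forward primer CTACCGTTGTCG is found on the top strand at positions 92–103.
Reverse complement of the reverse primer: GCCCACCCCG. This occurs on the top strand at positions 185–194.
Product length = (reverse-primer end) − (forward-primer start) + 1 = 194 − 92 + 1 = 103 bp.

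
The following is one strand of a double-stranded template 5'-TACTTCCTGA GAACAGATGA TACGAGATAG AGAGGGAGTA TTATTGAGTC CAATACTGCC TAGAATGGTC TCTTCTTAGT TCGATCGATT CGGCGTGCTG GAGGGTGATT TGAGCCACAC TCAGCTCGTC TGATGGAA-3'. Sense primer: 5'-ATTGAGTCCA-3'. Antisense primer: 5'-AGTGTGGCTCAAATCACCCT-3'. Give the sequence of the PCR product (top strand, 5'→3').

5'-ATTGAGTCCAATACTGCCTAGAATGGTCTCTTCTTAGTTCGATCGATTCGGCGTGCTGGAGGGTGATTTGAGCCACACT-3'

The forward primer matches the template at positions 43–52.
Reverse complement of the reverse primer: AGGGTGATTTGAGCCACACT. This occurs on the top strand at positions 102–121.
The product is the template from position 43 through 121 (79 bp).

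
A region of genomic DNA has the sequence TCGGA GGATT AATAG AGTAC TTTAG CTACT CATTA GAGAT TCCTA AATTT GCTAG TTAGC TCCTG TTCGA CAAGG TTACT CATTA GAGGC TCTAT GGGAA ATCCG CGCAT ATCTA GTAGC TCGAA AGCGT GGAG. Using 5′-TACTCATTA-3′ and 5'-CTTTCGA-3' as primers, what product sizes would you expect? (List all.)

101 bp, 51 bp

The forward primer TACTCATTA matches the top strand at positions 27–35, 77–85.
The reverse primer's reverse complement is TCGAAAG, matching at positions 121–127.
Each forward site pairs with the reverse site to give a product ending at position 127: sizes 101, 51 bp.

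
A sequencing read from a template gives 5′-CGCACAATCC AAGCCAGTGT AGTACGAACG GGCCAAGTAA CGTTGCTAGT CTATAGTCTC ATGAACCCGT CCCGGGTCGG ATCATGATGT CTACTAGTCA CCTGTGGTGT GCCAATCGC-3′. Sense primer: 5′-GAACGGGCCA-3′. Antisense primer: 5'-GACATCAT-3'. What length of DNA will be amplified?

66 bp

Forward primer GAACGGGCCA is found on the top strand at positions 26–35.
The reverse primer's reverse complement is ATGATGTC, which matches the template at positions 84–91.
The product runs from position 26 to position 91, so its length is 91 − 26 + 1 = 66 bp.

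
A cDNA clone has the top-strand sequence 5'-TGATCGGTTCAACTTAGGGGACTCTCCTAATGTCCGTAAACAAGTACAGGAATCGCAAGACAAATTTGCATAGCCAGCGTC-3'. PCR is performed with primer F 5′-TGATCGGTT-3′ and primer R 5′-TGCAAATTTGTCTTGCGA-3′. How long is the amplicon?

70 bp

Forward primer TGATCGGTT is found on the top strand at positions 1–9.
The reverse primer's reverse complement is TCGCAAGACAAATTTGCA, which matches the template at positions 53–70.
The product runs from position 1 to position 70, so its length is 70 − 1 + 1 = 70 bp.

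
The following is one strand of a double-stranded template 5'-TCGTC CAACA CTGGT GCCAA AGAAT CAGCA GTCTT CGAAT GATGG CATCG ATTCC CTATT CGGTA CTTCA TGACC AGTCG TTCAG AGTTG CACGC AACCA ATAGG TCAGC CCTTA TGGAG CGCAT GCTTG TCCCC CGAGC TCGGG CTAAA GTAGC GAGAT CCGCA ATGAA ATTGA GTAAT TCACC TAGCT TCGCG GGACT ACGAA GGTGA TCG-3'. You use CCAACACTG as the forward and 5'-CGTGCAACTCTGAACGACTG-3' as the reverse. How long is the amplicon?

Forward primer CCAACACTG is found on the top strand at positions 5–13.
Reverse complement of the reverse primer: CAGTCGTTCAGAGTTGCACG. This occurs on the top strand at positions 75–94.
The product runs from position 5 to position 94, so its length is 94 − 5 + 1 = 90 bp.

90 bp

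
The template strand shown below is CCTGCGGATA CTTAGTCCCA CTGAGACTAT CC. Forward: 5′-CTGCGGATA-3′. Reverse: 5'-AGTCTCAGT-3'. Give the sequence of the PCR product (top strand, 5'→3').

5'-CTGCGGATACTTAGTCCCACTGAGACT-3'

Forward primer CTGCGGATA is found on the top strand at positions 2–10.
The reverse primer's reverse complement is ACTGAGACT, which matches the template at positions 20–28.
The product is the template from position 2 through 28 (27 bp).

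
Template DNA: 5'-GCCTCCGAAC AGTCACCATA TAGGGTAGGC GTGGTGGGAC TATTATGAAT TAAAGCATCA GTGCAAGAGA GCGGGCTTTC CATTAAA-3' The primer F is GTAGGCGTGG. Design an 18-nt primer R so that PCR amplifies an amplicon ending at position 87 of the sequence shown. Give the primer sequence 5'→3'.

The forward primer binds at positions 25–34; the product's 3' end on the top strand is position 87.
The reverse primer anneals to the top strand over positions 70–87, i.e. to AGCGGGCTTTCCATTAAA.
Its sequence written 5'→3' is the reverse complement: TTTAATGGAAAGCCCGCT.

5'-TTTAATGGAAAGCCCGCT-3'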